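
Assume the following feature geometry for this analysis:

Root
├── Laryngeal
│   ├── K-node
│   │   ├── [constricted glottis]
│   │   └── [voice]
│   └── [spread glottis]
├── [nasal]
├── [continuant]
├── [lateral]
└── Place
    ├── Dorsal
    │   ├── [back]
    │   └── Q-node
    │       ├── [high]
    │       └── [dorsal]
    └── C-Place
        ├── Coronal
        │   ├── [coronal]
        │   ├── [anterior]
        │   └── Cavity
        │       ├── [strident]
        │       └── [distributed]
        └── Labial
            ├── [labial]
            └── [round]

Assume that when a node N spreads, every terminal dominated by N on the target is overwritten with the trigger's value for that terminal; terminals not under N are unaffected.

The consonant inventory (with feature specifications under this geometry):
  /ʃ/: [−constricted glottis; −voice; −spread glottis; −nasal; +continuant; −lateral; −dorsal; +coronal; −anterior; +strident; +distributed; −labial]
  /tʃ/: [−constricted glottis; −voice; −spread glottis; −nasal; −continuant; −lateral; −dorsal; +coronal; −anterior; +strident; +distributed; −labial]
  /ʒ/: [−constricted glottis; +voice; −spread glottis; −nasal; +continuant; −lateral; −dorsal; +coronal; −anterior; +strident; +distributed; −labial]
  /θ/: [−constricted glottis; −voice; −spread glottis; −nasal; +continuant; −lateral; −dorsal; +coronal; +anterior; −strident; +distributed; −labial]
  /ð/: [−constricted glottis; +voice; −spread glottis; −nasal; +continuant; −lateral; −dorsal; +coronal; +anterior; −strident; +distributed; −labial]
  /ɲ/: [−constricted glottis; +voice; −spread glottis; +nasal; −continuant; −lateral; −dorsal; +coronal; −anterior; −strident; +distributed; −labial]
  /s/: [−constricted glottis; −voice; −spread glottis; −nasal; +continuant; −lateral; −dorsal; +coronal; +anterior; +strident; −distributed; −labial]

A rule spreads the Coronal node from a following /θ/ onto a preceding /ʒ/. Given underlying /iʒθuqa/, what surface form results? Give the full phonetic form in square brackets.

The Coronal node dominates the terminals [coronal], [anterior], [strident], [distributed].
Spreading Coronal from /θ/ onto /ʒ/ replaces those values with /θ/'s: [+coronal], [+anterior], [−strident], [+distributed]. Features outside Coronal ([constricted glottis], [voice], [spread glottis], …) stay as in /ʒ/.
This feature bundle is that of [ð], so /iʒθuqa/ surfaces as [iðθuqa].

[iðθuqa]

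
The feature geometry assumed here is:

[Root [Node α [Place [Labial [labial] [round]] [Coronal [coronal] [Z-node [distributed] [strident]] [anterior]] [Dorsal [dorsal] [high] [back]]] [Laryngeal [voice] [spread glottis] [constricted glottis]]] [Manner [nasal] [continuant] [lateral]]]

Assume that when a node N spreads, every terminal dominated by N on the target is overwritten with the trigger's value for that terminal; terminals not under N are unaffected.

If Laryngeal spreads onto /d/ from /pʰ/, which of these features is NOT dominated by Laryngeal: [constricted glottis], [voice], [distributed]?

[distributed]

The terminals dominated by Laryngeal are [voice], [spread glottis], [constricted glottis].
Of the listed options, [voice], [constricted glottis] are among these and would be overwritten by spreading Laryngeal.
[distributed] attaches under Z-node, not under Laryngeal, so /d/ retains its own value for [distributed].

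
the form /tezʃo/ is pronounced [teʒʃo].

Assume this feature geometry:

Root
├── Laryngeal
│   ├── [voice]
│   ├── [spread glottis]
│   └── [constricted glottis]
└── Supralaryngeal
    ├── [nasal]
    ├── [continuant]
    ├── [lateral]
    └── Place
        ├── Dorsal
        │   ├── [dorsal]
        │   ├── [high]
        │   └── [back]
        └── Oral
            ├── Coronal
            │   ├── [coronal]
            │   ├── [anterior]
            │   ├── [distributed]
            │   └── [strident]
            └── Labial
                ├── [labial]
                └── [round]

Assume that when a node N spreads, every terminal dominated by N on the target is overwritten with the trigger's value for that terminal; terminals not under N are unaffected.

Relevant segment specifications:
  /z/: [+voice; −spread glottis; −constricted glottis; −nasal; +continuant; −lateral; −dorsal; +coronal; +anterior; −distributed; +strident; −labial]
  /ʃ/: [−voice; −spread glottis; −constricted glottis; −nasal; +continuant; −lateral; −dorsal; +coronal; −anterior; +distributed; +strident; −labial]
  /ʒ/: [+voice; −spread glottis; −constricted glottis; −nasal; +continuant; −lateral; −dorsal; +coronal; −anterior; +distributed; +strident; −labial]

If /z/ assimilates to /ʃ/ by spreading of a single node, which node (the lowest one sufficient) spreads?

Comparing /z/ with its surface form [ʒ], the features that change are [anterior], [distributed].
The smallest constituent containing every changed terminal is Coronal — each of its daughters lacks at least one of the affected features.
Spreading Coronal from /ʃ/ overwrites each of those terminals with /ʃ/'s values, yielding exactly [ʒ].
[voice] stays as in /z/ although /ʃ/ differs there, so no node dominating it spread; among the remaining candidates Coronal is the lowest that derives the output.

Coronal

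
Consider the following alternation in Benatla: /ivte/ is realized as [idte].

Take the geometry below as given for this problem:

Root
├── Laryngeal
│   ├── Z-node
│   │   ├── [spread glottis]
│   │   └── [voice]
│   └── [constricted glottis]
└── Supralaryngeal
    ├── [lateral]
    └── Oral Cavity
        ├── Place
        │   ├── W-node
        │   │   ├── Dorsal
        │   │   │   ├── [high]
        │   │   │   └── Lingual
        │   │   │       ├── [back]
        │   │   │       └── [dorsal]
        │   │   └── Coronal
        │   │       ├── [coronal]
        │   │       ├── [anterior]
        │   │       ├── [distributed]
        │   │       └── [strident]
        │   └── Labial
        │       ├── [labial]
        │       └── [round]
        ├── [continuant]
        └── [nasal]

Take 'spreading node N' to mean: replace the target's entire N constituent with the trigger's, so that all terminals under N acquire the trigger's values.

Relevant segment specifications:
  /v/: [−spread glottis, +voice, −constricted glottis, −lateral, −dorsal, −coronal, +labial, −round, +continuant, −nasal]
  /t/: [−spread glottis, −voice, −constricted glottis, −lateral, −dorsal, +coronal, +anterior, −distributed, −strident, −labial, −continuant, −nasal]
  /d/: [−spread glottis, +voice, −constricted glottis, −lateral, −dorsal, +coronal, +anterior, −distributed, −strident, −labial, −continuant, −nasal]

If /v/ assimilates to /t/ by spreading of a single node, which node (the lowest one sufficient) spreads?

Oral Cavity

/v/ and [d] differ in [continuant], [labial], [round], [coronal], [anterior], [distributed], [strident]; every other specified feature is identical.
In this geometry the lowest node dominating all of them is Oral Cavity: every daughter of Oral Cavity dominates only a proper subset, so no lower node suffices.
Delinking /v/'s Oral Cavity and associating /t/'s Oral Cavity gives precisely the feature bundle of [d].
[voice], a feature on which the two segments disagree outside Oral Cavity, is unchanged — nothing dominating it spread, and Oral Cavity is the minimal sufficient constituent.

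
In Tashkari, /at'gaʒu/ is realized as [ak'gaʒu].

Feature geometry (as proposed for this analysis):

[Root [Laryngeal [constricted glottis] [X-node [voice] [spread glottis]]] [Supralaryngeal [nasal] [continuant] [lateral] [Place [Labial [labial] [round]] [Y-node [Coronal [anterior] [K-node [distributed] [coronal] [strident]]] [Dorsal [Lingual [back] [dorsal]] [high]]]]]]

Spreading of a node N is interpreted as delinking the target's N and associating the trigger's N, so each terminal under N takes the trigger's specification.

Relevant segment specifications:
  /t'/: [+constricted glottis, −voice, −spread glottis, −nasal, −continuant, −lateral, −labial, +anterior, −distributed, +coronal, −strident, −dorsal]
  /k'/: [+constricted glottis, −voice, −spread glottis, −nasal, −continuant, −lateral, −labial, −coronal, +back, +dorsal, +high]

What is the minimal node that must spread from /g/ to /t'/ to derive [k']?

Y-node

Comparing /t'/ with its surface form [k'], the features that change are [coronal], [anterior], [distributed], [strident], [dorsal], [high], [back].
These terminals are all dominated by Y-node, and no proper subconstituent of Y-node covers them all; Y-node is their lowest common ancestor.
If Y-node spreads, every terminal under it takes /g/'s value, producing [k'] as observed.
Features on which the two segments disagree outside Y-node, such as [voice], [constricted glottis], are unchanged — nothing dominating them spread, and Y-node is the minimal sufficient constituent.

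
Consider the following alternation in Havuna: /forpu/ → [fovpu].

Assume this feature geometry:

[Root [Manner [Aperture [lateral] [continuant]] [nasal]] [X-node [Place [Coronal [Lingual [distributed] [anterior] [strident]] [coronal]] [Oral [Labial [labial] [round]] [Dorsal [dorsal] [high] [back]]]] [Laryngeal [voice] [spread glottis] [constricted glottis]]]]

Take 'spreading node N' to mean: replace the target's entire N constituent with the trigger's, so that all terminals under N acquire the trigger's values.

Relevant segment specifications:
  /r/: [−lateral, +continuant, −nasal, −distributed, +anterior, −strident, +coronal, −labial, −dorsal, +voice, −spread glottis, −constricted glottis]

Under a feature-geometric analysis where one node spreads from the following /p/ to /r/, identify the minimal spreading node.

Comparing /r/ with its surface form [v], the features that change are [labial], [round], [coronal], [anterior], [distributed], [strident].
In this geometry the lowest node dominating all of them is Place: every daughter of Place dominates only a proper subset, so no lower node suffices.
If Place spreads, every terminal under it takes /p/'s value, producing [v] as observed.
Since [voice] is preserved even though /p/ disagrees there, no node above Place spread.

Place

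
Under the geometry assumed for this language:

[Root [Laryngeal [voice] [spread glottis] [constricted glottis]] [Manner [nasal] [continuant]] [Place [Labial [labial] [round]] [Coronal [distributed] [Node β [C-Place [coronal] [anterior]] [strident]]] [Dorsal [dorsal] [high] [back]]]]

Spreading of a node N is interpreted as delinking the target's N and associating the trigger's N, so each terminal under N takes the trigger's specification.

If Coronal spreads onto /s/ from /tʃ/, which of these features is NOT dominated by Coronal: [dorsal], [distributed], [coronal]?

[dorsal]

Coronal dominates exactly [distributed], [coronal], [anterior], [strident].
Of the listed options, [distributed], [coronal] are among these and would be overwritten by spreading Coronal.
But [dorsal] is a dependent of Dorsal, outside Coronal; it is therefore untouched by the spreading.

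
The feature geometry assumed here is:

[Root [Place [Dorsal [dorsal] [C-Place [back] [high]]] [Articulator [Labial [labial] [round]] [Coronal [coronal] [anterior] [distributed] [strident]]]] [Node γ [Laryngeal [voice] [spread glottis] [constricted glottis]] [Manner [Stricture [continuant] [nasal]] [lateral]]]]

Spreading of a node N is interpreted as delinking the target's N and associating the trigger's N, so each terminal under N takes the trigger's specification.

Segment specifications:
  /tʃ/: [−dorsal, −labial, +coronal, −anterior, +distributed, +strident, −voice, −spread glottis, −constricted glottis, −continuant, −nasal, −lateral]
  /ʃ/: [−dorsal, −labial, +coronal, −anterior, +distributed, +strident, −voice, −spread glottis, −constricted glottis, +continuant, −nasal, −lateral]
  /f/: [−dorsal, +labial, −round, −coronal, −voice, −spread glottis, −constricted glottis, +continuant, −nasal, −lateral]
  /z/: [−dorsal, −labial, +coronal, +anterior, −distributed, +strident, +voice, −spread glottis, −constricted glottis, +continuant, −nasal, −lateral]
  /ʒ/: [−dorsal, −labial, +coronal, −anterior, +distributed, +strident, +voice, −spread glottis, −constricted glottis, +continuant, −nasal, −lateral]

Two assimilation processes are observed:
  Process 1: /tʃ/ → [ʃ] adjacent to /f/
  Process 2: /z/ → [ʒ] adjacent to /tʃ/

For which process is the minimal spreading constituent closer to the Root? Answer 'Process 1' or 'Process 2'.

Process 2

Process 1 alters [continuant]; the lowest dominating node is [continuant] (depth 4 from Root).
Process 2: the features that change are [anterior], [distributed]; the minimal node is Coronal (depth 3).
Depth 3 < depth 4; Process 2 involves the structurally higher constituent Coronal.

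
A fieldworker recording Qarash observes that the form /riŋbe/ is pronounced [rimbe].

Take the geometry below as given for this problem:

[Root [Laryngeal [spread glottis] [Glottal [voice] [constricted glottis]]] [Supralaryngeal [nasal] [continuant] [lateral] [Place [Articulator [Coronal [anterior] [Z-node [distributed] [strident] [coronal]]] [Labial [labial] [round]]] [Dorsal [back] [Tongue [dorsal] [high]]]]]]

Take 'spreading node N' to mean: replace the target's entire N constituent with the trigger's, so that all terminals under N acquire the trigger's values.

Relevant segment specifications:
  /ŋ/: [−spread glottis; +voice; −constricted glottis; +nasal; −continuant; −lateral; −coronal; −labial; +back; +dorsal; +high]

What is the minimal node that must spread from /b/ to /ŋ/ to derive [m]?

Feature comparison: [labial], [round], [dorsal], [high], [back] differ between /ŋ/ and [m]; the remaining terminals match.
These terminals are all dominated by Place, and no proper subconstituent of Place covers them all; Place is their lowest common ancestor.
Spreading Place from /b/ overwrites each of those terminals with /b/'s values, yielding exactly [m].
[nasal] — on which /b/ differs from /ŋ/ — is unchanged, so neither Supralaryngeal nor anything higher can have spread; the constituent is no larger than Place.

Place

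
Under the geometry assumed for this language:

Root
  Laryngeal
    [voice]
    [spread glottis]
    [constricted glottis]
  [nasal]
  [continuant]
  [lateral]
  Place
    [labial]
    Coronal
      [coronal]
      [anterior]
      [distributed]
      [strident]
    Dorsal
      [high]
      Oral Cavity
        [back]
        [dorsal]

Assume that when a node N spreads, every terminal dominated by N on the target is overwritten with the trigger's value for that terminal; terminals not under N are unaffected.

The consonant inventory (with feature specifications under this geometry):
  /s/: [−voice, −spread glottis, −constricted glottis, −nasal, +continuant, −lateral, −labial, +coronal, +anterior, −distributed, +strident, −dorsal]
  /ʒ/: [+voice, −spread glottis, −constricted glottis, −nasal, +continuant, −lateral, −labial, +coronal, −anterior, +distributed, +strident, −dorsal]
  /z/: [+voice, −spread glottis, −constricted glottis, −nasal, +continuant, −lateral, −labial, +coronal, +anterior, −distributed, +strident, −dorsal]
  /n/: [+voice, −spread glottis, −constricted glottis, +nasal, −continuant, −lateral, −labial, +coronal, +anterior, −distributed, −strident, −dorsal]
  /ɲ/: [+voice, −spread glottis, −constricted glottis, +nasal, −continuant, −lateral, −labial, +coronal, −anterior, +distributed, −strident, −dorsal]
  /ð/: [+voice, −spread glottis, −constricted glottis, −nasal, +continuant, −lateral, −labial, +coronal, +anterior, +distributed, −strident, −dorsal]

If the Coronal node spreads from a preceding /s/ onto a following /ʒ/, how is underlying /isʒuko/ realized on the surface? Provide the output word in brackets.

The Coronal node dominates the terminals [coronal], [anterior], [distributed], [strident].
Spreading Coronal from /s/ onto /ʒ/ replaces those values with /s/'s: [+coronal], [+anterior], [−distributed], [+strident]. Features outside Coronal ([voice], [spread glottis], [constricted glottis], …) stay as in /ʒ/.
This feature bundle is that of [z], so /isʒuko/ surfaces as [iszuko].

[iszuko]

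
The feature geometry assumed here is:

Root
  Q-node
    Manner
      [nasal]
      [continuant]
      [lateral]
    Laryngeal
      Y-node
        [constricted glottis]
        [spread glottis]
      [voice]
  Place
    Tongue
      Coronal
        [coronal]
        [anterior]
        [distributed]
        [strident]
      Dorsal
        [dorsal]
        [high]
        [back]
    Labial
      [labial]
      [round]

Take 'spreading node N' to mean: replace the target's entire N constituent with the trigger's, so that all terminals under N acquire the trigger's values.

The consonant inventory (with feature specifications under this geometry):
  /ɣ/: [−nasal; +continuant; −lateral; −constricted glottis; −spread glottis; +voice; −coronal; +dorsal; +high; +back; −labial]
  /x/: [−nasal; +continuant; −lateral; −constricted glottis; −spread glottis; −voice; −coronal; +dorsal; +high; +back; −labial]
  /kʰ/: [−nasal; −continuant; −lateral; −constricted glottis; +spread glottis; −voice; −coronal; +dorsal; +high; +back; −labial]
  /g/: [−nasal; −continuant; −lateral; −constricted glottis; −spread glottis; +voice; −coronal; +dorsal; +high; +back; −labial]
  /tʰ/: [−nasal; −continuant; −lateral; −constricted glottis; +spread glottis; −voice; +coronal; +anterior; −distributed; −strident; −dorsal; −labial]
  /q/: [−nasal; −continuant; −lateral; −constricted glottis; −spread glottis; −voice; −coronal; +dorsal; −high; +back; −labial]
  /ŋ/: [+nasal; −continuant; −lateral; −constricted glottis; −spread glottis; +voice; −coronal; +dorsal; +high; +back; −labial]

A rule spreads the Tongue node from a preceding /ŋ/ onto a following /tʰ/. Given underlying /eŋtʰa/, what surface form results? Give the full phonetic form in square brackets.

[eŋkʰa]

Terminals under Tongue in this geometry: [coronal], [anterior], [distributed], [strident], [dorsal], [high], [back].
Spreading Tongue from /ŋ/ onto /tʰ/ replaces those values with /ŋ/'s: [−coronal], [+dorsal], [+high], [+back]. Features outside Tongue ([nasal], [continuant], [lateral], …) stay as in /tʰ/.
This feature bundle is that of [kʰ], so /eŋtʰa/ surfaces as [eŋkʰa].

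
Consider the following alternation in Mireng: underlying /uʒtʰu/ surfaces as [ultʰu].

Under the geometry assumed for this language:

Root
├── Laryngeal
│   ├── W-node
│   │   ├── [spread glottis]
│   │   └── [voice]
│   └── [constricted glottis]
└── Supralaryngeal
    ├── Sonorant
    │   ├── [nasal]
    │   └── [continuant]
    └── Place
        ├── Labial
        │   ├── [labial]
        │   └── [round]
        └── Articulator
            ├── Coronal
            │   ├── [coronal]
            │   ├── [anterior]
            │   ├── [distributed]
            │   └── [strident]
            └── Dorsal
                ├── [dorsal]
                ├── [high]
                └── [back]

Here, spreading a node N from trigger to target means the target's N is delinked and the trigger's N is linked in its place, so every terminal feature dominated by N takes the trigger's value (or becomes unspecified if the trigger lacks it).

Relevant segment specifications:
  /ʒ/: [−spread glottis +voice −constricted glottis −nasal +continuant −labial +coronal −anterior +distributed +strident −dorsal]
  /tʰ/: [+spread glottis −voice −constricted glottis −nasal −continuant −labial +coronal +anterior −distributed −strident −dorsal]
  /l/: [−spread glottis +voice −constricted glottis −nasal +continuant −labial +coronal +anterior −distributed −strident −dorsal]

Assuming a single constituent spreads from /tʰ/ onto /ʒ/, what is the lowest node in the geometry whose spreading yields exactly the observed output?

Coronal

/ʒ/ and [l] differ in [anterior], [distributed], [strident]; every other specified feature is identical.
Tracing each changed feature up the tree, the paths first meet at Coronal; any lower node misses at least one of them.
Delinking /ʒ/'s Coronal and associating /tʰ/'s Coronal gives precisely the feature bundle of [l].
Features on which the two segments disagree outside Coronal, such as [voice], [spread glottis], are unchanged — nothing dominating them spread, and Coronal is the minimal sufficient constituent.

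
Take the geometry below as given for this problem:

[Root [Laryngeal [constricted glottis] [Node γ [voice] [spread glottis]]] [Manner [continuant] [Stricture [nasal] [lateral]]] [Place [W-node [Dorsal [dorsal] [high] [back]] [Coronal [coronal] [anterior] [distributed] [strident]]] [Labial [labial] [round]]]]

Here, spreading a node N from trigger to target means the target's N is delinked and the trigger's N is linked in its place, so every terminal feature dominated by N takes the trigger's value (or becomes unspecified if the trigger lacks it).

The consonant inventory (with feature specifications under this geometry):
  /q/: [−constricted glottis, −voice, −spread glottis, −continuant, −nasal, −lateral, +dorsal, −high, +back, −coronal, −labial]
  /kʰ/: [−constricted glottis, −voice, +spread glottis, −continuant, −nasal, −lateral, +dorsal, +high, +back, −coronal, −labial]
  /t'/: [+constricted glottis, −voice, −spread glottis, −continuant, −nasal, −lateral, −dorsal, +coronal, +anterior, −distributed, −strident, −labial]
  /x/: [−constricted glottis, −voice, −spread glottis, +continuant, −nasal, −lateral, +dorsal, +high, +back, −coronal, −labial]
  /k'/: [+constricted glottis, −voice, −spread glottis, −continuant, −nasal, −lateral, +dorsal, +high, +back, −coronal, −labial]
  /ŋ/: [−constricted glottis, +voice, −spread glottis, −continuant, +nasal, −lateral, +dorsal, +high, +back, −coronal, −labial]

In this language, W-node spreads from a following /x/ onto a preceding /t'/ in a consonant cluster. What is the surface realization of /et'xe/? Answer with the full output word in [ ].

[ek'xe]

W-node immediately or transitively dominates [dorsal], [high], [back], [coronal], [anterior], [distributed], [strident].
Spreading W-node from /x/ onto /t'/ replaces those values with /x/'s: [+dorsal], [+high], [+back], [−coronal]. Features outside W-node ([constricted glottis], [voice], [spread glottis], …) stay as in /t'/.
Among the inventory, only /k'/ has exactly this specification, giving the surface form [ek'xe].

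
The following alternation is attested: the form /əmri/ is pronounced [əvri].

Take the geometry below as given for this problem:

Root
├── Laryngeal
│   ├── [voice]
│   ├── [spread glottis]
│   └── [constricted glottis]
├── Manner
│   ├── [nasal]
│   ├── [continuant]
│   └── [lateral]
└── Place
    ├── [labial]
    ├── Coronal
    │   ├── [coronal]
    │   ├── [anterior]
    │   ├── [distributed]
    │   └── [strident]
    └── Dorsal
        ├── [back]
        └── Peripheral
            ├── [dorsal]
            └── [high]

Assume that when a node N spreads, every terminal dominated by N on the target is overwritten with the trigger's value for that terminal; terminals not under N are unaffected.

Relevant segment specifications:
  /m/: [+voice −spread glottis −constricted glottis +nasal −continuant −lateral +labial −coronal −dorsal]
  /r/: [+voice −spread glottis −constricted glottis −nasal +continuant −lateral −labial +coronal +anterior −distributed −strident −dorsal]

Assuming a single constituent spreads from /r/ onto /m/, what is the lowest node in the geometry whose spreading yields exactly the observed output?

Manner

/m/ and [v] differ in [nasal], [continuant]; every other specified feature is identical.
The smallest constituent containing every changed terminal is Manner — each of its daughters lacks at least one of the affected features.
Spreading Manner from /r/ overwrites each of those terminals with /r/'s values, yielding exactly [v].
[labial], [coronal] — on which /r/ differs from /m/ — are unchanged, so Root cannot have spread; the constituent is no larger than Manner.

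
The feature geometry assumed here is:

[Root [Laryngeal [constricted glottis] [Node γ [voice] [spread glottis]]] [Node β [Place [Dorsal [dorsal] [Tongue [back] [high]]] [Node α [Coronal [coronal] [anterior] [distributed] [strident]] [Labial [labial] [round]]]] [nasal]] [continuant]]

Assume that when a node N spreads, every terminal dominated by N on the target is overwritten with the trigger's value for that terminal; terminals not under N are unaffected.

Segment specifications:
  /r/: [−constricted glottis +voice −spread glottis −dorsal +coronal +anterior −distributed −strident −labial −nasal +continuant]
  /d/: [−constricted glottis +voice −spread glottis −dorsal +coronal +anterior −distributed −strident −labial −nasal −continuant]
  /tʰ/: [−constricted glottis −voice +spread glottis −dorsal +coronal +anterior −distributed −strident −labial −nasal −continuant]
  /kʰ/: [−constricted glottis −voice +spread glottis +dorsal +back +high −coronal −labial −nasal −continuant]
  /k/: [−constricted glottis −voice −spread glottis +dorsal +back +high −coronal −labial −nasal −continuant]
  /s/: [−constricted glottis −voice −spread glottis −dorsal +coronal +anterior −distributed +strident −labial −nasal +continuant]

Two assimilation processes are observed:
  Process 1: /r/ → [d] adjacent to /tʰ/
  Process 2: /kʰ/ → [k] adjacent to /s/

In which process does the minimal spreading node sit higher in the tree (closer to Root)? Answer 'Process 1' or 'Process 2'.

Process 1 alters [continuant]; the lowest dominating node is [continuant] (depth 1 from Root).
In Process 2, [spread glottis] changes, so the minimal spreading node is [spread glottis] at depth 3.
[continuant] is closer to Root than [spread glottis], so Process 1 spreads the higher node.

Process 1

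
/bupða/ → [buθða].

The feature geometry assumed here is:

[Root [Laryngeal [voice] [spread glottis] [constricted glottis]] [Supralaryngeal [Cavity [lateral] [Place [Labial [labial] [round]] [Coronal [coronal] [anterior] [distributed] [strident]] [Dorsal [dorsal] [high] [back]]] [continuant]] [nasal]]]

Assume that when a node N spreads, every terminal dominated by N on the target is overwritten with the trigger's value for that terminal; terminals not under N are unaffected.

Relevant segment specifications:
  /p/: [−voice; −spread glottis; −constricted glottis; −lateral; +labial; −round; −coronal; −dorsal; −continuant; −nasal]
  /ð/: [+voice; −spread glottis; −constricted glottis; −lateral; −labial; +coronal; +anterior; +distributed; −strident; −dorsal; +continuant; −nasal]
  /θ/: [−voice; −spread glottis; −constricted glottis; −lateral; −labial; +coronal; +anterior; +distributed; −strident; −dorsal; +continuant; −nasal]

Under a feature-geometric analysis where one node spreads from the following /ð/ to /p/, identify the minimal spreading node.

/p/ and [θ] differ in [continuant], [labial], [round], [coronal], [anterior], [distributed], [strident]; every other specified feature is identical.
These terminals are all dominated by Cavity, and no proper subconstituent of Cavity covers them all; Cavity is their lowest common ancestor.
If Cavity spreads, every terminal under it takes /ð/'s value, producing [θ] as observed.
[voice] stays as in /p/ although /ð/ differs there, so no node dominating it spread; among the remaining candidates Cavity is the lowest that derives the output.

Cavity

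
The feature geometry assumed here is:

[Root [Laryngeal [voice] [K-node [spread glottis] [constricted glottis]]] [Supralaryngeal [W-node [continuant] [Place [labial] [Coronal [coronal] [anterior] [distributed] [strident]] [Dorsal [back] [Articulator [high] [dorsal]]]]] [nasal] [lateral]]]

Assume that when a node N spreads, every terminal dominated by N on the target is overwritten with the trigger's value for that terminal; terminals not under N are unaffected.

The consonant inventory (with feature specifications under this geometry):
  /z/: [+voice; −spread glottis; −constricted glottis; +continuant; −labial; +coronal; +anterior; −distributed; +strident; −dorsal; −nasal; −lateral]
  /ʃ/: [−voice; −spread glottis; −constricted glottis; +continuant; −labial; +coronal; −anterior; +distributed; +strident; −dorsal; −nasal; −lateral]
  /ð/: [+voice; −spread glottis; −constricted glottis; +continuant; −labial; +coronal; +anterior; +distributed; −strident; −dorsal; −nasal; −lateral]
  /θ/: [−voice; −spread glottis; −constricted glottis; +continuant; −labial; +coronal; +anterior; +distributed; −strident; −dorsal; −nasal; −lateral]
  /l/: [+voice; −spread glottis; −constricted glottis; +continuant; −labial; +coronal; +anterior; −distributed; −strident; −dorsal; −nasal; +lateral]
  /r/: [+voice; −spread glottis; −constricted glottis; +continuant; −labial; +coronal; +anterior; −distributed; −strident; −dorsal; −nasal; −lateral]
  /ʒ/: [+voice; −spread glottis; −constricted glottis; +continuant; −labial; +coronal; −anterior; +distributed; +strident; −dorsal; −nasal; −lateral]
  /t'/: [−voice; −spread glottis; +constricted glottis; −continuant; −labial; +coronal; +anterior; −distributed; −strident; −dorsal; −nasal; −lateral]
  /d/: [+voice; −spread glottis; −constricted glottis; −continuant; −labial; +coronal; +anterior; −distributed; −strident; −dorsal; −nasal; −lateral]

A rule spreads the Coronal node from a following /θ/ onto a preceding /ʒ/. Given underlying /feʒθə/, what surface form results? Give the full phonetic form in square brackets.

[feðθə]

Coronal immediately or transitively dominates [coronal], [anterior], [distributed], [strident].
Spreading Coronal from /θ/ onto /ʒ/ replaces those values with /θ/'s: [+coronal], [+anterior], [+distributed], [−strident]. Features outside Coronal ([voice], [spread glottis], [constricted glottis], …) stay as in /ʒ/.
The resulting bundle matches /ð/ in the inventory; substituting it for /ʒ/ gives [feðθə].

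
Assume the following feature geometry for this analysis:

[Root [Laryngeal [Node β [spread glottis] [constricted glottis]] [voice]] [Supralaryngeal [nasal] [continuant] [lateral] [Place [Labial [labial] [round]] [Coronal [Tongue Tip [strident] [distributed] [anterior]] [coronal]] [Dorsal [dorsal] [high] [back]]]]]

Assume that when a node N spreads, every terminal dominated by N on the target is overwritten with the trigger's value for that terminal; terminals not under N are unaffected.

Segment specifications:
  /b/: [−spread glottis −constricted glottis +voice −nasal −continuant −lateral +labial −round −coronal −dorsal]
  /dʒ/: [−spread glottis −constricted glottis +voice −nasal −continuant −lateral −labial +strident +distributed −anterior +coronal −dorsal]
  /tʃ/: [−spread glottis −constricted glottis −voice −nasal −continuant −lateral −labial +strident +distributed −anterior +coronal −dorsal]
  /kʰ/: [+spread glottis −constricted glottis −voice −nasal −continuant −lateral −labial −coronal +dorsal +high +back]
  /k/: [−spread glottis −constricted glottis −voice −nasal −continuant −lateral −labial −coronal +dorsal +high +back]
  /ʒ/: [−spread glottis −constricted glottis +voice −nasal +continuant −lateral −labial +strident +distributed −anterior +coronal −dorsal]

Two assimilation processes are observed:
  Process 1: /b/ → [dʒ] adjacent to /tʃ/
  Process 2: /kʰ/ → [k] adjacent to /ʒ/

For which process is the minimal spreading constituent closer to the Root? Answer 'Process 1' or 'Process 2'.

Process 1

In Process 1, [labial], [round], [coronal], [anterior], [distributed], [strident] change, so the minimal spreading node is Place at depth 2.
Process 2 alters [spread glottis]; the lowest dominating node is [spread glottis] (depth 3 from Root).
Place is closer to Root than [spread glottis], so Process 1 spreads the higher node.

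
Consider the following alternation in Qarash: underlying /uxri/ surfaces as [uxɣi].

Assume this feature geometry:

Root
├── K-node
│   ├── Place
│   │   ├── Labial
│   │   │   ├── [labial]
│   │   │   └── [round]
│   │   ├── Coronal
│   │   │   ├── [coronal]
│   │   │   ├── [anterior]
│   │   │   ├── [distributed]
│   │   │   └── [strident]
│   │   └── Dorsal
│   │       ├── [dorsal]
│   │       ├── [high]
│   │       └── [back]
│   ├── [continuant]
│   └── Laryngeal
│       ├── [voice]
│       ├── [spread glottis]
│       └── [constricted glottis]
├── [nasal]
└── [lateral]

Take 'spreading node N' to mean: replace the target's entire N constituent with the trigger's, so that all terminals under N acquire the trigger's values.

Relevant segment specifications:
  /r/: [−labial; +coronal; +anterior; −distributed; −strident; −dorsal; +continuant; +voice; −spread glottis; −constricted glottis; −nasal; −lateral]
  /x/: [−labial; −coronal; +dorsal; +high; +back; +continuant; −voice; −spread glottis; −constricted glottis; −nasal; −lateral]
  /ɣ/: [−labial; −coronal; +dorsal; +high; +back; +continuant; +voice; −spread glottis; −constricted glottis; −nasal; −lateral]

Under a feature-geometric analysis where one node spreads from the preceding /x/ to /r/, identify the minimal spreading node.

Feature comparison: [coronal], [anterior], [distributed], [strident], [dorsal], [high], [back] differ between /r/ and [ɣ]; the remaining terminals match.
These terminals are all dominated by Place, and no proper subconstituent of Place covers them all; Place is their lowest common ancestor.
Spreading Place from /x/ overwrites each of those terminals with /x/'s values, yielding exactly [ɣ].
[voice] — on which /x/ differs from /r/ — is unchanged, so neither K-node nor anything higher can have spread; the constituent is no larger than Place.

Place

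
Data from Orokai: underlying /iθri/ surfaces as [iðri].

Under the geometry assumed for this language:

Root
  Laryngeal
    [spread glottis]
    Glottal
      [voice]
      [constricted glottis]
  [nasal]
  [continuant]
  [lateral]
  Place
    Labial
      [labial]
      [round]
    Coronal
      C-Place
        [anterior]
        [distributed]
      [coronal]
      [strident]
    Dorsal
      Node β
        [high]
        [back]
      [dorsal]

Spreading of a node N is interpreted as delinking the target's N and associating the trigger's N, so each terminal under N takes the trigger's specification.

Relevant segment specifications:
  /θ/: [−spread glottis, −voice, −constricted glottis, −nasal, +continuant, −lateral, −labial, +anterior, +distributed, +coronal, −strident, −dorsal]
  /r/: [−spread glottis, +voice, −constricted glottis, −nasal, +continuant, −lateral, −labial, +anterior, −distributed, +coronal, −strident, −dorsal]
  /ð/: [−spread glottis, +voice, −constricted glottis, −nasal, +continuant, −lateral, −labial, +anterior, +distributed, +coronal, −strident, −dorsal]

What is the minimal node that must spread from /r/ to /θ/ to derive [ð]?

Comparing /θ/ with its surface form [ð], the only feature that changes is [voice].
Only a single terminal changes, and /r/ supplies the new value, so [voice] itself is the minimal spreading constituent.
[distributed], a feature on which the two segments disagree outside [voice], is unchanged — nothing dominating it spread, and [voice] is the minimal sufficient constituent.

[voice]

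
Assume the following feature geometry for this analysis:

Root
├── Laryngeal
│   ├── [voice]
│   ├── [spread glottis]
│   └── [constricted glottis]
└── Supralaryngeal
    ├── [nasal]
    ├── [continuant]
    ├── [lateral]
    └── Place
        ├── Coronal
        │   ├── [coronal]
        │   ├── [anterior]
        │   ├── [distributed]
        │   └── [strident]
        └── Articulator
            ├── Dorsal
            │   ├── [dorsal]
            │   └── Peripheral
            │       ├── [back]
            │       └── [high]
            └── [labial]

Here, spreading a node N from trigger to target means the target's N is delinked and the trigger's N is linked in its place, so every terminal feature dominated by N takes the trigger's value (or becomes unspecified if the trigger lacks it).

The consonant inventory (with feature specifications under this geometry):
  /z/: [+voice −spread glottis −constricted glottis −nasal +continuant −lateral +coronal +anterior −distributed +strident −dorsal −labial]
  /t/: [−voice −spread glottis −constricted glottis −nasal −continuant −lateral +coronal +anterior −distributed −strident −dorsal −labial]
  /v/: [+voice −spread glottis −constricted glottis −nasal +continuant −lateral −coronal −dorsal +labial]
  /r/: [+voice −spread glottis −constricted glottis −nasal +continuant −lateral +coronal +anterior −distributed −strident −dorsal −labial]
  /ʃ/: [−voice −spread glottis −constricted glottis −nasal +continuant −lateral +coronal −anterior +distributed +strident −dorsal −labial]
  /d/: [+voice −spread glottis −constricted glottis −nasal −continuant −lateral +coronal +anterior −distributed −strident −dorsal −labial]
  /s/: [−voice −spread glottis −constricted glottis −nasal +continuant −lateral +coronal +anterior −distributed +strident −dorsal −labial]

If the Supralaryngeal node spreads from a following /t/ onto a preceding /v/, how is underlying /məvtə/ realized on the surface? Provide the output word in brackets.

The Supralaryngeal node dominates the terminals [nasal], [continuant], [lateral], [coronal], [anterior], [distributed], [strident], [dorsal], [back], [high], [labial].
The target acquires /t/'s values for everything under Supralaryngeal — [−nasal], [−continuant], [−lateral], [+coronal], [+anterior], [−distributed], [−strident], [−dorsal], [−labial] — while keeping its own [voice], [spread glottis], [constricted glottis].
The resulting bundle matches /d/ in the inventory; substituting it for /v/ gives [mədtə].

[mədtə]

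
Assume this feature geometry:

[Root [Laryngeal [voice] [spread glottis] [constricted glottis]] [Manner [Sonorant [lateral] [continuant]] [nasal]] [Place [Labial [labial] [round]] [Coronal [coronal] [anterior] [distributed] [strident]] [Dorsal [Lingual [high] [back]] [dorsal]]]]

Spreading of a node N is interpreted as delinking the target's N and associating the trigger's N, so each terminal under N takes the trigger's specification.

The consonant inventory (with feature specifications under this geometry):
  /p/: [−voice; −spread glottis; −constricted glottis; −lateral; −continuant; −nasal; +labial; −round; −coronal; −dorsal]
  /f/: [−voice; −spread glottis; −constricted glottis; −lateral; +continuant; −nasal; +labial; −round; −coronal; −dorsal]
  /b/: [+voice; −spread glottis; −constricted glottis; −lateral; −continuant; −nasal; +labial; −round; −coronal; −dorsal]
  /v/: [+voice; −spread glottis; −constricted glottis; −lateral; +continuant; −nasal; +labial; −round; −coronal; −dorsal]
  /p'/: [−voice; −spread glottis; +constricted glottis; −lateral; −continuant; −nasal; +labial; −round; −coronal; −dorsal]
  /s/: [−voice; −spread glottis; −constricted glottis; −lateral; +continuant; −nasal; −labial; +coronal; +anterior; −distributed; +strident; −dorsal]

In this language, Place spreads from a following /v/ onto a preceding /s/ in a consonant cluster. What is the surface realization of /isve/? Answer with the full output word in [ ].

The Place node dominates the terminals [labial], [round], [coronal], [anterior], [distributed], [strident], [high], [back], [dorsal].
The target acquires /v/'s values for everything under Place — [+labial], [−round], [−coronal], [−dorsal] — while keeping its own [voice], [spread glottis], [constricted glottis], ….
The resulting bundle matches /f/ in the inventory; substituting it for /s/ gives [ifve].

[ifve]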